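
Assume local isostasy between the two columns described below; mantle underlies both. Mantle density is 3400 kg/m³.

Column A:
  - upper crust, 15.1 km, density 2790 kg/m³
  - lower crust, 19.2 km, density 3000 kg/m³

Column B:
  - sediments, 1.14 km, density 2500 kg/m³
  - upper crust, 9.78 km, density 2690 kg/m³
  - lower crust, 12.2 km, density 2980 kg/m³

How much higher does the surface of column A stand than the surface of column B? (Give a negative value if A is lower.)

For any compensation level in the mantle, the mantle terms cancel and isostasy reduces to e = (Σt_A − Σt_B) − (Σ(ρt)_A − Σ(ρt)_B) / ρ_m.
Σt_A = 34.3 km; Σt_B = 23.12 km; Σ(ρt)_A = 99729; Σ(ρt)_B = 65514.2 (in km·kg/m³).
e = (34.3 − 23.12) − (99729 − 65514.2) / 3400 = 1.12 km.

1.12 km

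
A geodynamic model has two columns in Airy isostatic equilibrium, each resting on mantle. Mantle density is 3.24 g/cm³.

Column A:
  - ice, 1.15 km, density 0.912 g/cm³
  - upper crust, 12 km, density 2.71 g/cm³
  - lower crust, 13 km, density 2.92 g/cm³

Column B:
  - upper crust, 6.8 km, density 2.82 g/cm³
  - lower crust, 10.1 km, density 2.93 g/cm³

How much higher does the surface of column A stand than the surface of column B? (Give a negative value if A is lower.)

2.23 km

For any compensation level in the mantle, the mantle terms cancel and isostasy reduces to e = (Σt_A − Σt_B) − (Σ(ρt)_A − Σ(ρt)_B) / ρ_m.
Σt_A = 26.15 km; Σt_B = 16.9 km; Σ(ρt)_A = 71.5288; Σ(ρt)_B = 48.769 (in km·g/cm³).
e = (26.15 − 16.9) − (71.5288 − 48.769) / 3.24 = 2.23 km.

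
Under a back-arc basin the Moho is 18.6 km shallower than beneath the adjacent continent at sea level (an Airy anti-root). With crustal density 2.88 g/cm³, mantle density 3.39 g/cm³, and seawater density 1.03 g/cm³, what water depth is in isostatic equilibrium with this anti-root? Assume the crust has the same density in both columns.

5.13 km

Replacing a thickness d of crust by seawater at the top must be balanced by replacing crust with mantle at the base: d (ρ_c − ρ_w) = a (ρ_m − ρ_c).
d = a (ρ_m − ρ_c)/(ρ_c − ρ_w) = 18.6 km × 0.51/1.85 = 5.13 km.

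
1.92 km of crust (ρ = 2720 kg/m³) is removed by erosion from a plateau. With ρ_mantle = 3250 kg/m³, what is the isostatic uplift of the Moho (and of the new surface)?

1.61 km

Unloading: uplift u = e ρ_c/ρ_m = 1.92 km × 2720/3250 = 1.61 km.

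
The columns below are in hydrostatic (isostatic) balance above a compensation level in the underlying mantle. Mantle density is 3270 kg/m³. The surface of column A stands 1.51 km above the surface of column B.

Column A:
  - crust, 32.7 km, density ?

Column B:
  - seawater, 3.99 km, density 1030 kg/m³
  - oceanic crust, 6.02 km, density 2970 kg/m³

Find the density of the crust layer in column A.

Take the compensation level at the base of the deeper column (depth z_c below the surface of column A) and equate Σ ρ_i t_i down to z_c; mantle fills any gap and the z_c terms cancel.
Column A: 32.7×ρ + (z_c − 32.7)×3270
Column B: 1.51×0 + 3.99×1030 + 6.02×2970 + (z_c − 1.51 − 10.01)×3270
The z_c×3270 term appears on both sides and cancels. Collect the known terms of each column as K = Σ(ρt)_known − 3270 × (depth of known layers): K_A = 0 − 3270×32.7 = −106929; K_B = 21989.1 − 3270×(1.51 + 10.01) = −15681.3.
Balance: K_A + 32.7×ρ = K_B, so ρ = (K_B − K_A)/32.7 = 91247.7/32.7 = 2790 kg/m³.

2790 kg/m³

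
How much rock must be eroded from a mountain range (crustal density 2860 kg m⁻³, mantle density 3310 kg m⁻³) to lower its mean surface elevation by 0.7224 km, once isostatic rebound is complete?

5.31 km

Net drop Δ = e − u = e − e ρ_c/ρ_m = e (ρ_m − ρ_c)/ρ_m.
e = Δ ρ_m/(ρ_m − ρ_c) = 0.7224 km × 3310/450 = 5.31 km.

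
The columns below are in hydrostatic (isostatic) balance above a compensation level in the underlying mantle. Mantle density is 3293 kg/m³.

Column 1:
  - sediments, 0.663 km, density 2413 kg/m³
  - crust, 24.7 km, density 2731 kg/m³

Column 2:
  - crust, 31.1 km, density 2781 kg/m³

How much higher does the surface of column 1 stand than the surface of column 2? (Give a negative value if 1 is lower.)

−0.443 km

For any compensation level in the mantle, the mantle terms cancel and isostasy reduces to e = (Σt_1 − Σt_2) − (Σ(ρt)_1 − Σ(ρt)_2) / ρ_m.
Σt_1 = 25.363 km; Σt_2 = 31.1 km; Σ(ρt)_1 = 69055.519; Σ(ρt)_2 = 86489.1 (in km·kg/m³).
e = (25.363 − 31.1) − (69055.519 − 86489.1) / 3293 = −0.443 km.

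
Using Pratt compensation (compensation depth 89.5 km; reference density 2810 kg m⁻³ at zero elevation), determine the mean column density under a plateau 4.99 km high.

2660 kg m⁻³

Pratt balance: ρ_ref D = ρ (D + h).
ρ = ρ_ref D/(D + h) = 2810 × 89.5 km/(89.5 km + 4.99 km) = 2660 kg m⁻³.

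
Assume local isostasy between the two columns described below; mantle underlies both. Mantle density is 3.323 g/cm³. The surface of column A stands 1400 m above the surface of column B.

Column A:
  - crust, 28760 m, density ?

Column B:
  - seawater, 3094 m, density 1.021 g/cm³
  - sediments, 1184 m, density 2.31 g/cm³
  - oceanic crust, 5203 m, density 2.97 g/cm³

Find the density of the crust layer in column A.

Take the compensation level at the base of the deeper column (depth z_c below the surface of column A) and equate Σ ρ_i t_i down to z_c; mantle fills any gap and the z_c terms cancel.
Column A: 28760×ρ + (z_c − 28760)×3.323
Column B: 1400×0 + 3094×1.021 + 1184×2.31 + 5203×2.97 + (z_c − 1400 − 9481)×3.323
The z_c×3.323 term appears on both sides and cancels. Collect the known terms of each column as K = Σ(ρt)_known − 3.323 × (depth of known layers): K_A = 0 − 3.323×28760 = −95569.48; K_B = 21346.924 − 3.323×(1400 + 9481) = −14810.639.
Balance: K_A + 28760×ρ = K_B, so ρ = (K_B − K_A)/28760 = 80758.8/28760 = 2.81 g/cm³.

2.81 g/cm³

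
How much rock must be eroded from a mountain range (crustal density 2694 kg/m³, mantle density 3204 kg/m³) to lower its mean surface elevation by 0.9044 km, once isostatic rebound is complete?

5.68 km

Net drop Δ = e − u = e − e ρ_c/ρ_m = e (ρ_m − ρ_c)/ρ_m.
e = Δ ρ_m/(ρ_m − ρ_c) = 0.9044 km × 3204/510 = 5.68 km.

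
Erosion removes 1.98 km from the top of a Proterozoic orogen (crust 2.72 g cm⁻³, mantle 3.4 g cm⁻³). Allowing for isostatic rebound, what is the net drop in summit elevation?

0.396 km

Rebound u = e ρ_c/ρ_m = 1.98 km × 2.72/3.4 = 1.584 km.
Net surface drop = e − u = 1.98 km − 1.584 km = e (ρ_m − ρ_c)/ρ_m = 0.396 km.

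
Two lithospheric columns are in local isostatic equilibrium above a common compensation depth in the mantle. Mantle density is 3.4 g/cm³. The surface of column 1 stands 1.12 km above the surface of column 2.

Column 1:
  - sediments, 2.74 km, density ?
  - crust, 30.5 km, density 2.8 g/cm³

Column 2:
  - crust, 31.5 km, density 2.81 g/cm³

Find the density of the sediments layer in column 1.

Take the compensation level at the base of the deeper column (depth z_c below the surface of column 1) and equate Σ ρ_i t_i down to z_c; mantle fills any gap and the z_c terms cancel.
Column 1: 2.74×ρ + 30.5×2.8 + (z_c − 33.24)×3.4
Column 2: 1.12×0 + 31.5×2.81 + (z_c − 1.12 − 31.5)×3.4
The z_c×3.4 term appears on both sides and cancels. Collect the known terms of each column as K = Σ(ρt)_known − 3.4 × (depth of known layers): K_1 = 85.4 − 3.4×33.24 = −27.616; K_2 = 88.515 − 3.4×(1.12 + 31.5) = −22.393.
Balance: K_1 + 2.74×ρ = K_2, so ρ = (K_2 − K_1)/2.74 = 5.223/2.74 = 1.91 g/cm³.

1.91 g/cm³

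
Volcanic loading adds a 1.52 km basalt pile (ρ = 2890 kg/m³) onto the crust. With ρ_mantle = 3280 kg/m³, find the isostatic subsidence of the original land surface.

1.34 km

Subaerial loading: s = t ρ_load / ρ_m.
s = 1.52 km × 2890/3280 = 1.34 km.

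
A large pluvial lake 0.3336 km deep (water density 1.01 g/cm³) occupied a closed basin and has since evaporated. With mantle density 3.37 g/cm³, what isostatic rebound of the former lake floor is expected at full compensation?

u = d ρ_w/ρ_m = 0.3336 km × 1.01/3.37 = 0.1 km.

0.1 km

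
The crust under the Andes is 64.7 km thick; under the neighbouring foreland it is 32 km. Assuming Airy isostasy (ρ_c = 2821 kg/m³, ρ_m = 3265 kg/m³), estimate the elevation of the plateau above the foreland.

4.45 km

Excess crust Δ = 64.7 km − 32 km = 32.7 km, split between elevation h and root r with h + r = Δ.
Airy balance ρ_c h = (ρ_m − ρ_c) r gives r = h ρ_c/(ρ_m − ρ_c), so h (1 + ρ_c/(ρ_m − ρ_c)) = Δ, i.e. h = Δ (ρ_m − ρ_c)/ρ_m.
h = 32.7 km × 444/3265 = 4.45 km.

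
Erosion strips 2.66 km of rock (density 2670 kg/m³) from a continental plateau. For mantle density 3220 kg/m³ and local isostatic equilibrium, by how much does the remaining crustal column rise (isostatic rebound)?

2.21 km

Unloading: uplift u = e ρ_c/ρ_m = 2.66 km × 2670/3220 = 2.21 km.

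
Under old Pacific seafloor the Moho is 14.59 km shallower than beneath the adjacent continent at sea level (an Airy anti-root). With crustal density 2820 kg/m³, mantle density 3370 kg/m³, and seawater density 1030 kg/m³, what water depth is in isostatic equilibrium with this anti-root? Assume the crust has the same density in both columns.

Replacing a thickness d of crust by seawater at the top must be balanced by replacing crust with mantle at the base: d (ρ_c − ρ_w) = a (ρ_m − ρ_c).
d = a (ρ_m − ρ_c)/(ρ_c − ρ_w) = 14.59 km × 550/1790 = 4.48 km.

4.48 km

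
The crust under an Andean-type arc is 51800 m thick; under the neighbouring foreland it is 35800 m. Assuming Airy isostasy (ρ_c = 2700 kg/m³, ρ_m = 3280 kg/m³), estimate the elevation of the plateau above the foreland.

2830 m

Excess crust Δ = 51800 m − 35800 m = 16000 m, split between elevation h and root r with h + r = Δ.
Airy balance ρ_c h = (ρ_m − ρ_c) r gives r = h ρ_c/(ρ_m − ρ_c), so h (1 + ρ_c/(ρ_m − ρ_c)) = Δ, i.e. h = Δ (ρ_m − ρ_c)/ρ_m.
h = 16000 m × 580/3280 = 2830 m.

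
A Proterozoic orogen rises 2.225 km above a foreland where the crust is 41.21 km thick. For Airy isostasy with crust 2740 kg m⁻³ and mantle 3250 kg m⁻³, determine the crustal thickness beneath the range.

55.4 km

Root depth r = h ρ_c / (ρ_m − ρ_c) = 2.225 km × 2740 / 510 = 11.95 km.
Total thickness = T + h + r = 41.21 km + 2.225 km + 11.95 km = 55.4 km.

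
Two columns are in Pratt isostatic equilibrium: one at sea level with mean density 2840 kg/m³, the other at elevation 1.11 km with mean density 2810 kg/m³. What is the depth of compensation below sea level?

104 km

ρ_ref D = ρ (D + h) → D (ρ_ref − ρ) = ρ h.
D = ρ h/(ρ_ref − ρ) = 2810 × 1.11 km/(2840 − 2810) = 104 km.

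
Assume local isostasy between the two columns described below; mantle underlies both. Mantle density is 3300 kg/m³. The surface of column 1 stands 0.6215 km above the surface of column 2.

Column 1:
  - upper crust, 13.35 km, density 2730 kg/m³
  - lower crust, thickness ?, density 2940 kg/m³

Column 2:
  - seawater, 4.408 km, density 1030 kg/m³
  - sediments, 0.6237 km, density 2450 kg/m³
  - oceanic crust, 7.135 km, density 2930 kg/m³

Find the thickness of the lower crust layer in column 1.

21.2 km

Take the compensation level at the base of the deeper column (depth z_c below the surface of column 1) and equate Σ ρ_i t_i down to z_c; mantle fills any gap and the z_c terms cancel.
Column 1: 13.35×2730 + x×2940 + (z_c − 13.35 − x)×3300
Column 2: 0.6215×0 + 4.408×1030 + 0.6237×2450 + 7.135×2930 + (z_c − 0.6215 − 12.1667)×3300
The z_c×3300 term appears on both sides and cancels. Collect the known terms of each column as K = Σ(ρt)_known − 3300 × (depth of known layers): K_1 = 36445.5 − 3300×13.35 = −7609.5; K_2 = 26973.855 − 3300×(0.6215 + 12.1667) = −15227.205.
Balance: K_1 − x×(3300 − 2940) = K_2, so x = (K_1 − K_2)/(3300 − 2940) = 7617.7/360 = 21.2 km.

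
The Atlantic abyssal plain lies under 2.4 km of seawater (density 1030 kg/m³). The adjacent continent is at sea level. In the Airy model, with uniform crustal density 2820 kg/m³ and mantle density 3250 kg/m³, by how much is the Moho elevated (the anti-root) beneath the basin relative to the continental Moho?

Equating mass per unit area of the two columns: replacing crust with seawater at the top is compensated by replacing crust with mantle at the base: d (ρ_c − ρ_w) = a (ρ_m − ρ_c).
a = d (ρ_c − ρ_w)/(ρ_m − ρ_c) = 2.4 km × 1790/430 = 9.99 km.

9.99 km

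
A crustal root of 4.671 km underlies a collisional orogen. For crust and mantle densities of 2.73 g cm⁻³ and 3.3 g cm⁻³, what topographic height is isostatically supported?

By Archimedes' principle applied to the lithosphere: ρ_c h = (ρ_m − ρ_c) r.
h = r (ρ_m − ρ_c) / ρ_c = 4.671 km × (3.3 − 2.73) / 2.73 = 0.975 km.

0.975 km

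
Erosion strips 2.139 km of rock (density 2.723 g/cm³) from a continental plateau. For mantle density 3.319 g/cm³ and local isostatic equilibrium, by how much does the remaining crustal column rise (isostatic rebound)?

1.75 km

Unloading: uplift u = e ρ_c/ρ_m = 2.139 km × 2.723/3.319 = 1.75 km.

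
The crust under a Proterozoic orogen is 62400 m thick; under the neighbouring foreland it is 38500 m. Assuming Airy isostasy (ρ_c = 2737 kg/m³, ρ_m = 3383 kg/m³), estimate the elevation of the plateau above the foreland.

4560 m

Excess crust Δ = 62400 m − 38500 m = 23900 m, split between elevation h and root r with h + r = Δ.
Airy balance ρ_c h = (ρ_m − ρ_c) r gives r = h ρ_c/(ρ_m − ρ_c), so h (1 + ρ_c/(ρ_m − ρ_c)) = Δ, i.e. h = Δ (ρ_m − ρ_c)/ρ_m.
h = 23900 m × 646/3383 = 4560 m.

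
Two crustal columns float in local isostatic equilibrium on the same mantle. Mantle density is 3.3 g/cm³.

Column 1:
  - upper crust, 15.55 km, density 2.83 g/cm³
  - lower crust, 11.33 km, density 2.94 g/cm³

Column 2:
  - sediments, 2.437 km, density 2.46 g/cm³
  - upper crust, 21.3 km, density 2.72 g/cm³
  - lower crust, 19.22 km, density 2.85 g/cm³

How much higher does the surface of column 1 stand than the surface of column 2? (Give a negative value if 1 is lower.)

−3.53 km

For any compensation level in the mantle, the mantle terms cancel and isostasy reduces to e = (Σt_1 − Σt_2) − (Σ(ρt)_1 − Σ(ρt)_2) / ρ_m.
Σt_1 = 26.88 km; Σt_2 = 42.957 km; Σ(ρt)_1 = 77.3167; Σ(ρt)_2 = 118.70802 (in km·g/cm³).
e = (26.88 − 42.957) − (77.3167 − 118.70802) / 3.3 = −3.53 km.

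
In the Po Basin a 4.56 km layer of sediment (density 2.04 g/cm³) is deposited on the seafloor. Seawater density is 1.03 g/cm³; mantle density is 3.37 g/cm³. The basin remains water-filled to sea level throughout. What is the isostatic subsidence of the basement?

Submarine loading: the sediment displaces seawater, and the subsidence is in turn flooded, so s (ρ_m − ρ_w) = t (ρ_sed − ρ_w).
s = 4.56 km × (2.04 − 1.03) / (3.37 − 1.03) = 1.97 km.

1.97 km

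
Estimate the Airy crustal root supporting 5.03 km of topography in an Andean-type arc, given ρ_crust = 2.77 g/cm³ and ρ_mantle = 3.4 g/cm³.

Equating mass per unit area of the two columns: the weight of the topography is balanced by the buoyancy of the root, ρ_c h = (ρ_m − ρ_c) r.
r = h · ρ_c / (ρ_m − ρ_c) = 5.03 km × 2.77 / (3.4 − 2.77) = 22.1 km.

22.1 km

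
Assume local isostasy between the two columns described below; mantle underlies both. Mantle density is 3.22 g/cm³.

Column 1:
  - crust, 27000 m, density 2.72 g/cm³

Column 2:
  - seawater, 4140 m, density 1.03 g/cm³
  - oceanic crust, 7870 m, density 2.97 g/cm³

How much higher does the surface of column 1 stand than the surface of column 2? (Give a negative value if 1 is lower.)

766 m

For any compensation level in the mantle, the mantle terms cancel and isostasy reduces to e = (Σt_1 − Σt_2) − (Σ(ρt)_1 − Σ(ρt)_2) / ρ_m.
Σt_1 = 27000 m; Σt_2 = 12010 m; Σ(ρt)_1 = 73440; Σ(ρt)_2 = 27638.1 (in m·g/cm³).
e = (27000 − 12010) − (73440 − 27638.1) / 3.22 = 766 m.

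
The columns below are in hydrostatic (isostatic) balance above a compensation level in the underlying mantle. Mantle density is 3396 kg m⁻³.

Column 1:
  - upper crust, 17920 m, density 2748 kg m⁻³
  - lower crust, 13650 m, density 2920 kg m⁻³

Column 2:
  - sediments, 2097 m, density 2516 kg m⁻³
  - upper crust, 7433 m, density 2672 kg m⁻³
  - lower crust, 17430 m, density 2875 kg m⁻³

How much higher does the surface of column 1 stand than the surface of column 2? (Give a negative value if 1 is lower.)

531 m

For any compensation level in the mantle, the mantle terms cancel and isostasy reduces to e = (Σt_1 − Σt_2) − (Σ(ρt)_1 − Σ(ρt)_2) / ρ_m.
Σt_1 = 31570 m; Σt_2 = 26960 m; Σ(ρt)_1 = 89102160; Σ(ρt)_2 = 75248278 (in m·kg m⁻³).
e = (31570 − 26960) − (89102160 − 75248278) / 3396 = 531 m.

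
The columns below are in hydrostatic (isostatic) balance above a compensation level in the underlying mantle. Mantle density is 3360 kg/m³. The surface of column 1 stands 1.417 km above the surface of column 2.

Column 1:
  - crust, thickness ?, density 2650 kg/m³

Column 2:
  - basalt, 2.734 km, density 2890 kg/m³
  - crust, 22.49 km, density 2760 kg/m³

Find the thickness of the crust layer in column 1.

27.5 km

Take the compensation level at the base of the deeper column (depth z_c below the surface of column 1) and equate Σ ρ_i t_i down to z_c; mantle fills any gap and the z_c terms cancel.
Column 1: x×2650 + (z_c − 0 − x)×3360
Column 2: 1.417×0 + 2.734×2890 + 22.49×2760 + (z_c − 1.417 − 25.224)×3360
The z_c×3360 term appears on both sides and cancels. Collect the known terms of each column as K = Σ(ρt)_known − 3360 × (depth of known layers): K_1 = 0 − 3360×0 = 0; K_2 = 69973.66 − 3360×(1.417 + 25.224) = −19540.1.
Balance: K_1 − x×(3360 − 2650) = K_2, so x = (K_1 − K_2)/(3360 − 2650) = 19540.1/710 = 27.5 km.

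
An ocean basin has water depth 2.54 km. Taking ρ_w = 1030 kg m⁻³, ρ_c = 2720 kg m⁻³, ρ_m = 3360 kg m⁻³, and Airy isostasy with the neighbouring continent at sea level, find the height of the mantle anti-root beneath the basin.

Equating mass per unit area of the two columns: replacing crust with seawater at the top is compensated by replacing crust with mantle at the base: d (ρ_c − ρ_w) = a (ρ_m − ρ_c).
a = d (ρ_c − ρ_w)/(ρ_m − ρ_c) = 2.54 km × 1690/640 = 6.71 km.

6.71 km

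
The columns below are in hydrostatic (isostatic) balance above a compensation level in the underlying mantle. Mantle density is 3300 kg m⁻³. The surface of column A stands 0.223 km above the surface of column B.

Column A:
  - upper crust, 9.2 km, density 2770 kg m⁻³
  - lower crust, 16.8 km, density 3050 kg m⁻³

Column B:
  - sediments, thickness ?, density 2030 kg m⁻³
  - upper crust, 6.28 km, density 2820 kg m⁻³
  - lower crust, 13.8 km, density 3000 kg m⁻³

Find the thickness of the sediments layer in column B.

Take the compensation level at the base of the deeper column (depth z_c below the surface of column A) and equate Σ ρ_i t_i down to z_c; mantle fills any gap and the z_c terms cancel.
Column A: 9.2×2770 + 16.8×3050 + (z_c − 26)×3300
Column B: 0.223×0 + x×2030 + 6.28×2820 + 13.8×3000 + (z_c − 0.223 − 20.08 − x)×3300
The z_c×3300 term appears on both sides and cancels. Collect the known terms of each column as K = Σ(ρt)_known − 3300 × (depth of known layers): K_A = 76724 − 3300×26 = −9076; K_B = 59109.6 − 3300×(0.223 + 20.08) = −7890.3.
Balance: K_A = K_B − x×(3300 − 2030), so x = (K_B − K_A)/(3300 − 2030) = 1185.7/1270 = 0.934 km.

0.934 km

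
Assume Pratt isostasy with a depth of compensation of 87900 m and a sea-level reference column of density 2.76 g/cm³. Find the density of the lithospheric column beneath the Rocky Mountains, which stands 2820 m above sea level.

Pratt balance: ρ_ref D = ρ (D + h).
ρ = ρ_ref D/(D + h) = 2.76 × 87900 m/(87900 m + 2820 m) = 2.67 g/cm³.

2.67 g/cm³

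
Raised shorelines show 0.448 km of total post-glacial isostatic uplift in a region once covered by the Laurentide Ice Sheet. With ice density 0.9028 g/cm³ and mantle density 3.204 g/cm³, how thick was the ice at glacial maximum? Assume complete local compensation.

1.59 km

u = t ρ_ice/ρ_m → t = u ρ_m/ρ_ice = 0.448 km × 3.204/0.9028 = 1.59 km.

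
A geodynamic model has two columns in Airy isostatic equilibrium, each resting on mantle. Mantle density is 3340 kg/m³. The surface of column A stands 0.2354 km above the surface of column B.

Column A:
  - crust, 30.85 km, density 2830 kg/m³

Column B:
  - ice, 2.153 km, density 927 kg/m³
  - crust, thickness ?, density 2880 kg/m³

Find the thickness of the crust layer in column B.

21.2 km

Take the compensation level at the base of the deeper column (depth z_c below the surface of column A) and equate Σ ρ_i t_i down to z_c; mantle fills any gap and the z_c terms cancel.
Column A: 30.85×2830 + (z_c − 30.85)×3340
Column B: 0.2354×0 + 2.153×927 + x×2880 + (z_c − 0.2354 − 2.153 − x)×3340
The z_c×3340 term appears on both sides and cancels. Collect the known terms of each column as K = Σ(ρt)_known − 3340 × (depth of known layers): K_A = 87305.5 − 3340×30.85 = −15733.5; K_B = 1995.831 − 3340×(0.2354 + 2.153) = −5981.425.
Balance: K_A = K_B − x×(3340 − 2880), so x = (K_B − K_A)/(3340 − 2880) = 9752.08/460 = 21.2 km.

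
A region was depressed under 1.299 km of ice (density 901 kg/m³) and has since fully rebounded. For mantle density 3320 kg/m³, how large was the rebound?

0.353 km

Removing the load lets mantle flow back in; uplift u satisfies ρ_ice t = ρ_m u.
u = t ρ_ice/ρ_m = 1.299 km × 901/3320 = 0.353 km.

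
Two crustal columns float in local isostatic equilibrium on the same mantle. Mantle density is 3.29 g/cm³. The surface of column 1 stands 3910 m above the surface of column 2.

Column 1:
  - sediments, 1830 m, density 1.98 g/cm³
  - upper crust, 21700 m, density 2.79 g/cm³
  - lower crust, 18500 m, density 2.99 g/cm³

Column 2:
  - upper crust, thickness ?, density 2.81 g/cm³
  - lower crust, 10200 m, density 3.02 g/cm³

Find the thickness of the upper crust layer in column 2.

6620 m

Take the compensation level at the base of the deeper column (depth z_c below the surface of column 1) and equate Σ ρ_i t_i down to z_c; mantle fills any gap and the z_c terms cancel.
Column 1: 1830×1.98 + 21700×2.79 + 18500×2.99 + (z_c − 42030)×3.29
Column 2: 3910×0 + x×2.81 + 10200×3.02 + (z_c − 3910 − 10200 − x)×3.29
The z_c×3.29 term appears on both sides and cancels. Collect the known terms of each column as K = Σ(ρt)_known − 3.29 × (depth of known layers): K_1 = 119481.4 − 3.29×42030 = −18797.3; K_2 = 30804 − 3.29×(3910 + 10200) = −15617.9.
Balance: K_1 = K_2 − x×(3.29 − 2.81), so x = (K_2 − K_1)/(3.29 − 2.81) = 3179.4/0.48 = 6620 m.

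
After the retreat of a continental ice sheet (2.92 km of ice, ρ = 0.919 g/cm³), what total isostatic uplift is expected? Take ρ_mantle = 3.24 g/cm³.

0.828 km

Removing the load lets mantle flow back in; uplift u satisfies ρ_ice t = ρ_m u.
u = t ρ_ice/ρ_m = 2.92 km × 0.919/3.24 = 0.828 km.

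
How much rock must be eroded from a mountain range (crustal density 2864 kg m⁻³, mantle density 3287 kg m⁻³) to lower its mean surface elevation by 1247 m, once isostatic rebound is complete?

Net drop Δ = e − u = e − e ρ_c/ρ_m = e (ρ_m − ρ_c)/ρ_m.
e = Δ ρ_m/(ρ_m − ρ_c) = 1247 m × 3287/423 = 9690 m.

9690 m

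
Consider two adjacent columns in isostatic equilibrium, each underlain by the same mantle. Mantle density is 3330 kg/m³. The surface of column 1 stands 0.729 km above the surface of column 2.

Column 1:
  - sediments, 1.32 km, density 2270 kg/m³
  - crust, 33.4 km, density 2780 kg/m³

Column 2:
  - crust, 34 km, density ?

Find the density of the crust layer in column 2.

2820 kg/m³

Take the compensation level at the base of the deeper column (depth z_c below the surface of column 1) and equate Σ ρ_i t_i down to z_c; mantle fills any gap and the z_c terms cancel.
Column 1: 1.32×2270 + 33.4×2780 + (z_c − 34.72)×3330
Column 2: 0.729×0 + 34×ρ + (z_c − 0.729 − 34)×3330
The z_c×3330 term appears on both sides and cancels. Collect the known terms of each column as K = Σ(ρt)_known − 3330 × (depth of known layers): K_1 = 95848.4 − 3330×34.72 = −19769.2; K_2 = 0 − 3330×(0.729 + 34) = −115647.57.
Balance: K_1 = K_2 + 34×ρ, so ρ = (K_1 − K_2)/34 = 95878.4/34 = 2820 kg/m³.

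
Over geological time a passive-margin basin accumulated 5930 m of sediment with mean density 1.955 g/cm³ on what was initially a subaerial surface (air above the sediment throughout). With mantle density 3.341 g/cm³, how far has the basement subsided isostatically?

3470 m

Subaerial load: s = t ρ_sed / ρ_m = 5930 m × 1.955/3.341 = 3470 m.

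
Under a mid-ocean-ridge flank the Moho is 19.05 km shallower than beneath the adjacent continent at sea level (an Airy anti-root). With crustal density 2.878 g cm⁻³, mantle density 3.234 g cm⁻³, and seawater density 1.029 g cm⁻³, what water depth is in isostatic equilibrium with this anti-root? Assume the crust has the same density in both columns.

3.67 km

Replacing a thickness d of crust by seawater at the top must be balanced by replacing crust with mantle at the base: d (ρ_c − ρ_w) = a (ρ_m − ρ_c).
d = a (ρ_m − ρ_c)/(ρ_c − ρ_w) = 19.05 km × 0.356/1.849 = 3.67 km.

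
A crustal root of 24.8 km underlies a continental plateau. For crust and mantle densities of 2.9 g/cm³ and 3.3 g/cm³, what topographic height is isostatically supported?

3.42 km

Balancing pressure at the compensation depth: ρ_c h = (ρ_m − ρ_c) r.
h = r (ρ_m − ρ_c) / ρ_c = 24.8 km × (3.3 − 2.9) / 2.9 = 3.42 km.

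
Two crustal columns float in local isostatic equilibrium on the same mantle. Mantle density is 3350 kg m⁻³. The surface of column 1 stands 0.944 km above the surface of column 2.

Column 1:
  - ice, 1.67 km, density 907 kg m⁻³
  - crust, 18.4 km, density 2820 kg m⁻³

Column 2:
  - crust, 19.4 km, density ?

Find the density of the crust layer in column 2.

Take the compensation level at the base of the deeper column (depth z_c below the surface of column 1) and equate Σ ρ_i t_i down to z_c; mantle fills any gap and the z_c terms cancel.
Column 1: 1.67×907 + 18.4×2820 + (z_c − 20.07)×3350
Column 2: 0.944×0 + 19.4×ρ + (z_c − 0.944 − 19.4)×3350
The z_c×3350 term appears on both sides and cancels. Collect the known terms of each column as K = Σ(ρt)_known − 3350 × (depth of known layers): K_1 = 53402.69 − 3350×20.07 = −13831.81; K_2 = 0 − 3350×(0.944 + 19.4) = −68152.4.
Balance: K_1 = K_2 + 19.4×ρ, so ρ = (K_1 − K_2)/19.4 = 54320.6/19.4 = 2800 kg m⁻³.

2800 kg m⁻³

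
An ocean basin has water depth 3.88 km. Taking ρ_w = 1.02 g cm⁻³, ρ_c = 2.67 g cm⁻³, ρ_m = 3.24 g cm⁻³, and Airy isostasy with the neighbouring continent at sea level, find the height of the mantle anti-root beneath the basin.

Equating mass per unit area of the two columns: replacing crust with seawater at the top is compensated by replacing crust with mantle at the base: d (ρ_c − ρ_w) = a (ρ_m − ρ_c).
a = d (ρ_c − ρ_w)/(ρ_m − ρ_c) = 3.88 km × 1.65/0.57 = 11.2 km.

11.2 km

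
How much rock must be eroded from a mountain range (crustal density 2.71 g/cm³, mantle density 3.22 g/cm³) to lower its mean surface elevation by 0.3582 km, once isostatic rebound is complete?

Net drop Δ = e − u = e − e ρ_c/ρ_m = e (ρ_m − ρ_c)/ρ_m.
e = Δ ρ_m/(ρ_m − ρ_c) = 0.3582 km × 3.22/0.51 = 2.26 km.

2.26 km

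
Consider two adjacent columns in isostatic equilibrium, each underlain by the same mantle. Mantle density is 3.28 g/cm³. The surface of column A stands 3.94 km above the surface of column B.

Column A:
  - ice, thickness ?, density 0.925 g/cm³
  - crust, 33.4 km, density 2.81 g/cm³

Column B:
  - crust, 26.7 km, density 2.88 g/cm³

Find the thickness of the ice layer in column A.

Take the compensation level at the base of the deeper column (depth z_c below the surface of column A) and equate Σ ρ_i t_i down to z_c; mantle fills any gap and the z_c terms cancel.
Column A: x×0.925 + 33.4×2.81 + (z_c − 33.4 − x)×3.28
Column B: 3.94×0 + 26.7×2.88 + (z_c − 3.94 − 26.7)×3.28
The z_c×3.28 term appears on both sides and cancels. Collect the known terms of each column as K = Σ(ρt)_known − 3.28 × (depth of known layers): K_A = 93.854 − 3.28×33.4 = −15.698; K_B = 76.896 − 3.28×(3.94 + 26.7) = −23.6032.
Balance: K_A − x×(3.28 − 0.925) = K_B, so x = (K_A − K_B)/(3.28 − 0.925) = 7.9052/2.355 = 3.36 km.

3.36 km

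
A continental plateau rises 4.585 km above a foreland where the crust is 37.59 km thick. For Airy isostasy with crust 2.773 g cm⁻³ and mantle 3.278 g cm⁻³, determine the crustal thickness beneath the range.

67.4 km

Root depth r = h ρ_c / (ρ_m − ρ_c) = 4.585 km × 2.773 / 0.505 = 25.18 km.
Total thickness = T + h + r = 37.59 km + 4.585 km + 25.18 km = 67.4 km.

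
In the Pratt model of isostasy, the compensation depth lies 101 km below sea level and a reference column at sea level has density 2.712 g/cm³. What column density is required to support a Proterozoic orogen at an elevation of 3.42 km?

Pratt balance: ρ_ref D = ρ (D + h).
ρ = ρ_ref D/(D + h) = 2.712 × 101 km/(101 km + 3.42 km) = 2.62 g/cm³.

2.62 g/cm³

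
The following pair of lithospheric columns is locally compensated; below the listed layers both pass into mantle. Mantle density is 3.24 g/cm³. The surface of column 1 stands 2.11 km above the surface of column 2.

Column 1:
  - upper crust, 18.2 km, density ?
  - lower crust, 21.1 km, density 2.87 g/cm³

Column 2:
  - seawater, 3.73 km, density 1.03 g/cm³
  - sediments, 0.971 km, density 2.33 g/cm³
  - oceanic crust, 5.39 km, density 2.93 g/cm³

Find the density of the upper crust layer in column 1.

2.7 g/cm³

Take the compensation level at the base of the deeper column (depth z_c below the surface of column 1) and equate Σ ρ_i t_i down to z_c; mantle fills any gap and the z_c terms cancel.
Column 1: 18.2×ρ + 21.1×2.87 + (z_c − 39.3)×3.24
Column 2: 2.11×0 + 3.73×1.03 + 0.971×2.33 + 5.39×2.93 + (z_c − 2.11 − 10.091)×3.24
The z_c×3.24 term appears on both sides and cancels. Collect the known terms of each column as K = Σ(ρt)_known − 3.24 × (depth of known layers): K_1 = 60.557 − 3.24×39.3 = −66.775; K_2 = 21.89703 − 3.24×(2.11 + 10.091) = −17.63421.
Balance: K_1 + 18.2×ρ = K_2, so ρ = (K_2 − K_1)/18.2 = 49.1408/18.2 = 2.7 g/cm³.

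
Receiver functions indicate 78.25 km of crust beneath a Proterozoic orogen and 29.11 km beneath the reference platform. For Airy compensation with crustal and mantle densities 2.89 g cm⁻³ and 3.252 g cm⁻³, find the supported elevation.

5.47 km

Excess crust Δ = 78.25 km − 29.11 km = 49.14 km, split between elevation h and root r with h + r = Δ.
Airy balance ρ_c h = (ρ_m − ρ_c) r gives r = h ρ_c/(ρ_m − ρ_c), so h (1 + ρ_c/(ρ_m − ρ_c)) = Δ, i.e. h = Δ (ρ_m − ρ_c)/ρ_m.
h = 49.14 km × 0.362/3.252 = 5.47 km.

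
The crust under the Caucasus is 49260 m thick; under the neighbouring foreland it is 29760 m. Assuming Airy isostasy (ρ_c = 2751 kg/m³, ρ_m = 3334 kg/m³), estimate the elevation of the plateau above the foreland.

Excess crust Δ = 49260 m − 29760 m = 19500 m, split between elevation h and root r with h + r = Δ.
Airy balance ρ_c h = (ρ_m − ρ_c) r gives r = h ρ_c/(ρ_m − ρ_c), so h (1 + ρ_c/(ρ_m − ρ_c)) = Δ, i.e. h = Δ (ρ_m − ρ_c)/ρ_m.
h = 19500 m × 583/3334 = 3410 m.

3410 m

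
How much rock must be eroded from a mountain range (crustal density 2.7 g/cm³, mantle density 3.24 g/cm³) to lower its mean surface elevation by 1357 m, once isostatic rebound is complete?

8140 m

Net drop Δ = e − u = e − e ρ_c/ρ_m = e (ρ_m − ρ_c)/ρ_m.
e = Δ ρ_m/(ρ_m − ρ_c) = 1357 m × 3.24/0.54 = 8140 m.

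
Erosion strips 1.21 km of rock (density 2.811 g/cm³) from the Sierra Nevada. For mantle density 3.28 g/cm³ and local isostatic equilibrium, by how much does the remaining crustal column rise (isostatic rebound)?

Unloading: uplift u = e ρ_c/ρ_m = 1.21 km × 2.811/3.28 = 1.04 km.

1.04 km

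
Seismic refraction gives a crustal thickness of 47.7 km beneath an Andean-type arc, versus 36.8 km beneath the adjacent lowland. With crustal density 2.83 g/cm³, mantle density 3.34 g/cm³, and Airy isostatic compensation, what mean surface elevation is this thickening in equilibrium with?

1.66 km

Excess crust Δ = 47.7 km − 36.8 km = 10.9 km, split between elevation h and root r with h + r = Δ.
Airy balance ρ_c h = (ρ_m − ρ_c) r gives r = h ρ_c/(ρ_m − ρ_c), so h (1 + ρ_c/(ρ_m − ρ_c)) = Δ, i.e. h = Δ (ρ_m − ρ_c)/ρ_m.
h = 10.9 km × 0.51/3.34 = 1.66 km.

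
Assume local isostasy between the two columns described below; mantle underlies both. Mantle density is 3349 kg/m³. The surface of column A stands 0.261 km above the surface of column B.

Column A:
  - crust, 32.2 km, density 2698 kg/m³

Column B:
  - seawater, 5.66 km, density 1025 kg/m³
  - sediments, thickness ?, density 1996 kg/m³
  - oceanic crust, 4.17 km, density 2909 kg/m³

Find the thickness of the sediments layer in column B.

3.77 km

Take the compensation level at the base of the deeper column (depth z_c below the surface of column A) and equate Σ ρ_i t_i down to z_c; mantle fills any gap and the z_c terms cancel.
Column A: 32.2×2698 + (z_c − 32.2)×3349
Column B: 0.261×0 + 5.66×1025 + x×1996 + 4.17×2909 + (z_c − 0.261 − 9.83 − x)×3349
The z_c×3349 term appears on both sides and cancels. Collect the known terms of each column as K = Σ(ρt)_known − 3349 × (depth of known layers): K_A = 86875.6 − 3349×32.2 = −20962.2; K_B = 17932.03 − 3349×(0.261 + 9.83) = −15862.729.
Balance: K_A = K_B − x×(3349 − 1996), so x = (K_B − K_A)/(3349 − 1996) = 5099.47/1353 = 3.77 km.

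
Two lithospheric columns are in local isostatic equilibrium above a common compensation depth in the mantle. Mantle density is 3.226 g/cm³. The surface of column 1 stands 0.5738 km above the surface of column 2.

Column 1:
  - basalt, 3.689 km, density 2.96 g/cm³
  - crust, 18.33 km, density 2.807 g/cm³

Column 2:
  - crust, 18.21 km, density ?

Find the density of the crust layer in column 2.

Take the compensation level at the base of the deeper column (depth z_c below the surface of column 1) and equate Σ ρ_i t_i down to z_c; mantle fills any gap and the z_c terms cancel.
Column 1: 3.689×2.96 + 18.33×2.807 + (z_c − 22.019)×3.226
Column 2: 0.5738×0 + 18.21×ρ + (z_c − 0.5738 − 18.21)×3.226
The z_c×3.226 term appears on both sides and cancels. Collect the known terms of each column as K = Σ(ρt)_known − 3.226 × (depth of known layers): K_1 = 62.37175 − 3.226×22.019 = −8.661544; K_2 = 0 − 3.226×(0.5738 + 18.21) = −60.5965388.
Balance: K_1 = K_2 + 18.21×ρ, so ρ = (K_1 − K_2)/18.21 = 51.935/18.21 = 2.85 g/cm³.

2.85 g/cm³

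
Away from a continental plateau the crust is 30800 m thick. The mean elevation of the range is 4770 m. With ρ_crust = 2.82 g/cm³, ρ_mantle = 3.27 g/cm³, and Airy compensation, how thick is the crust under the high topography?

65500 m

Root depth r = h ρ_c / (ρ_m − ρ_c) = 4770 m × 2.82 / 0.45 = 29890 m.
Total thickness = T + h + r = 30800 m + 4770 m + 29890 m = 65500 m.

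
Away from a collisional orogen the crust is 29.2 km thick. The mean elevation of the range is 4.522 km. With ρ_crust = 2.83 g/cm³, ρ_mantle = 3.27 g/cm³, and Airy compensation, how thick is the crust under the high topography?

62.8 km

Root depth r = h ρ_c / (ρ_m − ρ_c) = 4.522 km × 2.83 / 0.44 = 29.08 km.
Total thickness = T + h + r = 29.2 km + 4.522 km + 29.08 km = 62.8 km.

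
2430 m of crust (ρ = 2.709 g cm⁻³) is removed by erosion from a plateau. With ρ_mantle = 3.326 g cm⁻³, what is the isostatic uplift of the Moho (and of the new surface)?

1980 m

Unloading: uplift u = e ρ_c/ρ_m = 2430 m × 2.709/3.326 = 1980 m.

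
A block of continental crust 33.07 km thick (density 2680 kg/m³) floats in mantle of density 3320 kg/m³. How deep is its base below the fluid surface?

26.7 km

Draft d = t ρ_obj/ρ_fluid = 33.07 km × 2680/3320 = 26.7 km.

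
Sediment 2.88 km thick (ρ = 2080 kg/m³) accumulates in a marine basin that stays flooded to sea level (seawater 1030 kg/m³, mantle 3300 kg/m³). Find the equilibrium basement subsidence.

Submarine loading: the sediment displaces seawater, and the subsidence is in turn flooded, so s (ρ_m − ρ_w) = t (ρ_sed − ρ_w).
s = 2.88 km × (2080 − 1030) / (3300 − 1030) = 1.33 km.

1.33 km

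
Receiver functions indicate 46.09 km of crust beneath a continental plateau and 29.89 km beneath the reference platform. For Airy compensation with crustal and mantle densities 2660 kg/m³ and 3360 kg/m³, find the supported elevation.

Excess crust Δ = 46.09 km − 29.89 km = 16.2 km, split between elevation h and root r with h + r = Δ.
Airy balance ρ_c h = (ρ_m − ρ_c) r gives r = h ρ_c/(ρ_m − ρ_c), so h (1 + ρ_c/(ρ_m − ρ_c)) = Δ, i.e. h = Δ (ρ_m − ρ_c)/ρ_m.
h = 16.2 km × 700/3360 = 3.38 km.

3.38 km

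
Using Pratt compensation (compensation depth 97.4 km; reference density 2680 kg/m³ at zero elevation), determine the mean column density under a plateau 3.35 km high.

2590 kg/m³

Pratt balance: ρ_ref D = ρ (D + h).
ρ = ρ_ref D/(D + h) = 2680 × 97.4 km/(97.4 km + 3.35 km) = 2590 kg/m³.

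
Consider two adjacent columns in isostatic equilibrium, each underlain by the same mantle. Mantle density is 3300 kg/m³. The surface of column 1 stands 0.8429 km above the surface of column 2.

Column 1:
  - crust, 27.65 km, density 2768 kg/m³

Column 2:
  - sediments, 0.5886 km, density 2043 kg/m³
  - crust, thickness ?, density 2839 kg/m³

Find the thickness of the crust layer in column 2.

24.3 km

Take the compensation level at the base of the deeper column (depth z_c below the surface of column 1) and equate Σ ρ_i t_i down to z_c; mantle fills any gap and the z_c terms cancel.
Column 1: 27.65×2768 + (z_c − 27.65)×3300
Column 2: 0.8429×0 + 0.5886×2043 + x×2839 + (z_c − 0.8429 − 0.5886 − x)×3300
The z_c×3300 term appears on both sides and cancels. Collect the known terms of each column as K = Σ(ρt)_known − 3300 × (depth of known layers): K_1 = 76535.2 − 3300×27.65 = −14709.8; K_2 = 1202.5098 − 3300×(0.8429 + 0.5886) = −3521.4402.
Balance: K_1 = K_2 − x×(3300 − 2839), so x = (K_2 − K_1)/(3300 − 2839) = 11188.4/461 = 24.3 km.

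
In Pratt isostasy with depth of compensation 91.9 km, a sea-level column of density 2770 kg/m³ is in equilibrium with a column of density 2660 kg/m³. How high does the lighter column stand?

ρ_ref D = ρ (D + h) → h = D (ρ_ref − ρ)/ρ.
h = 91.9 km × (2770 − 2660)/2660 = 3.8 km.

3.8 km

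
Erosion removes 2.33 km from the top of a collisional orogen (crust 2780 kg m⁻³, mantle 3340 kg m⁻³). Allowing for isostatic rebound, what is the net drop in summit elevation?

0.391 km

Rebound u = e ρ_c/ρ_m = 2.33 km × 2780/3340 = 1.939 km.
Net surface drop = e − u = 2.33 km − 1.939 km = e (ρ_m − ρ_c)/ρ_m = 0.391 km.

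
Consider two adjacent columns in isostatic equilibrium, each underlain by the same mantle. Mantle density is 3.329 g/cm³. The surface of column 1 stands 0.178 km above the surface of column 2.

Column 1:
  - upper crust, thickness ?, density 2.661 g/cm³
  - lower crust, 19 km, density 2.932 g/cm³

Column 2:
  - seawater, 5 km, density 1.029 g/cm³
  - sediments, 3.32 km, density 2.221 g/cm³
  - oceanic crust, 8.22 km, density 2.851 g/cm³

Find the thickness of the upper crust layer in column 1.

Take the compensation level at the base of the deeper column (depth z_c below the surface of column 1) and equate Σ ρ_i t_i down to z_c; mantle fills any gap and the z_c terms cancel.
Column 1: x×2.661 + 19×2.932 + (z_c − 19 − x)×3.329
Column 2: 0.178×0 + 5×1.029 + 3.32×2.221 + 8.22×2.851 + (z_c − 0.178 − 16.54)×3.329
The z_c×3.329 term appears on both sides and cancels. Collect the known terms of each column as K = Σ(ρt)_known − 3.329 × (depth of known layers): K_1 = 55.708 − 3.329×19 = −7.543; K_2 = 35.95394 − 3.329×(0.178 + 16.54) = −19.700282.
Balance: K_1 − x×(3.329 − 2.661) = K_2, so x = (K_1 − K_2)/(3.329 − 2.661) = 12.1573/0.668 = 18.2 km.

18.2 km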